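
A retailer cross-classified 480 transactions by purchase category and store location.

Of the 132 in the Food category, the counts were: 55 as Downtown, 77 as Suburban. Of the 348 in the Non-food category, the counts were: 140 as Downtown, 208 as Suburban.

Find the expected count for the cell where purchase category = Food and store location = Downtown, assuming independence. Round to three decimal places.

Row total (Food) = 132; column total (Downtown) = 195; grand total N = 480.
Expected count = (row total × column total) / N = 132 × 195 / 480 = 53.625.

53.625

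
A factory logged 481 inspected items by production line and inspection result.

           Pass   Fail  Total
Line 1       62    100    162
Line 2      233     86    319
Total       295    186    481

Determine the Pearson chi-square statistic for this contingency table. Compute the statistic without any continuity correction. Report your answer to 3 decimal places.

54.765

Grand total N = 481.
Expected counts (row total × column total / N):
  Line 1, Pass: 162×295/481 = 99.3555
  Line 1, Fail: 162×186/481 = 62.6445
  Line 2, Pass: 319×295/481 = 195.6445
  Line 2, Fail: 319×186/481 = 123.3555
Contributions (O − E)²/E:
  (62 − 99.3555)²/99.3555 = 14.0449
  (100 − 62.6445)²/62.6445 = 22.2754
  (233 − 195.6445)²/195.6445 = 7.1325
  (86 − 123.3555)²/123.3555 = 11.3123
χ² = 14.0449 + 22.2754 + 7.1325 + 11.3123 = 54.765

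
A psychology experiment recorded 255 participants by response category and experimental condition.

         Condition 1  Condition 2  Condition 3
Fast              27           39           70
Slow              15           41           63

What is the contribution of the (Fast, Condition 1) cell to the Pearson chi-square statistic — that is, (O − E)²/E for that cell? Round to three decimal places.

0.945

Row total (Fast) = 136; column total (Condition 1) = 42; N = 255.
Expected count E = 136 × 42 / 255 = 22.4000.
Contribution = (O − E)²/E = (27 − 22.4000)² / 22.4000 = 0.945.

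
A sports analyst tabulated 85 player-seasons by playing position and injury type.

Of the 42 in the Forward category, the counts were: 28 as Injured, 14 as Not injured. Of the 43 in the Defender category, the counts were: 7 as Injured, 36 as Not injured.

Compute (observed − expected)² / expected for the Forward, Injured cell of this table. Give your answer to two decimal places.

6.63

Row total (Forward) = 42; column total (Injured) = 35; N = 85.
Expected count E = 42 × 35 / 85 = 17.294.
Contribution = (O − E)²/E = (28 − 17.294)² / 17.294 = 6.63.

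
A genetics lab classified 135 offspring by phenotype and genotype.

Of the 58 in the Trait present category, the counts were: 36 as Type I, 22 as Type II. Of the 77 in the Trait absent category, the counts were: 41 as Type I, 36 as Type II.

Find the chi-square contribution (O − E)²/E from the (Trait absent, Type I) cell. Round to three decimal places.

0.194

Row total (Trait absent) = 77; column total (Type I) = 77; N = 135.
Expected count E = 77 × 77 / 135 = 43.9185.
Contribution = (O − E)²/E = (41 − 43.9185)² / 43.9185 = 0.194.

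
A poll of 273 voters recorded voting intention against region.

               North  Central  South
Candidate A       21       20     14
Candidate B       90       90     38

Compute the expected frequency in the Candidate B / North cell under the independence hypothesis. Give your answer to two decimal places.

Row total (Candidate B) = 218; column total (North) = 111; grand total N = 273.
Expected count = (row total × column total) / N = 218 × 111 / 273 = 88.64.

88.64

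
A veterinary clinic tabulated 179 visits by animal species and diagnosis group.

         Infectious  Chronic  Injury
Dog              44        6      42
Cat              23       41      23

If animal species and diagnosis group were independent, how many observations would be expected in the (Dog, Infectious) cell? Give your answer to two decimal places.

34.44

Row total (Dog) = 92; column total (Infectious) = 67; grand total N = 179.
Expected count = (row total × column total) / N = 92 × 67 / 179 = 34.44.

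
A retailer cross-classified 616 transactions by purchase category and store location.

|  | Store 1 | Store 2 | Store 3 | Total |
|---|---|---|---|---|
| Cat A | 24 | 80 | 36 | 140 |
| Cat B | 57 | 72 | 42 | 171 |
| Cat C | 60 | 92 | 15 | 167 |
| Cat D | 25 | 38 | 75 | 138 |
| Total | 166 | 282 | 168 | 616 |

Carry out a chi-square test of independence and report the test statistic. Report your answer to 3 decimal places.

92.386

Grand total N = 616.
Expected counts (row total × column total / N):
  Cat A, Store 1: 140×166/616 = 37.72727
  Cat A, Store 2: 140×282/616 = 64.09091
  Cat A, Store 3: 140×168/616 = 38.18182
  Cat B, Store 1: 171×166/616 = 46.08117
  Cat B, Store 2: 171×282/616 = 78.28247
  Cat B, Store 3: 171×168/616 = 46.63636
  Cat C, Store 1: 167×166/616 = 45.00325
  Cat C, Store 2: 167×282/616 = 76.45130
  Cat C, Store 3: 167×168/616 = 45.54545
  Cat D, Store 1: 138×166/616 = 37.18831
  Cat D, Store 2: 138×282/616 = 63.17532
  Cat D, Store 3: 138×168/616 = 37.63636
Contributions (O − E)²/E:
  (24 − 37.72727)²/37.72727 = 4.9947
  (80 − 64.09091)²/64.09091 = 3.9491
  (36 − 38.18182)²/38.18182 = 0.1247
  (57 − 46.08117)²/46.08117 = 2.5872
  (72 − 78.28247)²/78.28247 = 0.5042
  (42 − 46.63636)²/46.63636 = 0.4609
  (60 − 45.00325)²/45.00325 = 4.9975
  (92 − 76.45130)²/76.45130 = 3.1623
  (15 − 45.54545)²/45.54545 = 20.4856
  (25 − 37.18831)²/37.18831 = 3.9947
  (38 − 63.17532)²/63.17532 = 10.0323
  (75 − 37.63636)²/37.63636 = 37.0929
χ² = 4.9947 + 3.9491 + 0.1247 + 2.5872 + 0.5042 + 0.4609 + 4.9975 + 3.1623 + 20.4856 + 3.9947 + 10.0323 + 37.0929 = 92.386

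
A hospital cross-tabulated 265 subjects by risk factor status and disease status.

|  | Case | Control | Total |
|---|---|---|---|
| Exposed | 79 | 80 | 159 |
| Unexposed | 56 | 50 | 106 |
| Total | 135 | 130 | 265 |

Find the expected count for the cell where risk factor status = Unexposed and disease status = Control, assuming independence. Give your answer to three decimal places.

Row total (Unexposed) = 106; column total (Control) = 130; grand total N = 265.
Expected count = (row total × column total) / N = 106 × 130 / 265 = 52.000.

52.000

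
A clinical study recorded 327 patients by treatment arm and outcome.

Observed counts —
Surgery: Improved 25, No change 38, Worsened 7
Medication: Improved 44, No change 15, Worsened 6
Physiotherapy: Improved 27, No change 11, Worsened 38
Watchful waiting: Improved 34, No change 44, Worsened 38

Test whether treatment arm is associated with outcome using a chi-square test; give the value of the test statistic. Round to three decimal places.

Row totals: 70, 65, 76, 116. Column totals: 130, 108, 89. Grand total N = 327.
Expected counts (row total × column total / N):
  Surgery, Improved: 70×130/327 = 27.82875
  Surgery, No change: 70×108/327 = 23.11927
  Surgery, Worsened: 70×89/327 = 19.05199
  Medication, Improved: 65×130/327 = 25.84098
  Medication, No change: 65×108/327 = 21.46789
  Medication, Worsened: 65×89/327 = 17.69113
  Physiotherapy, Improved: 76×130/327 = 30.21407
  Physiotherapy, No change: 76×108/327 = 25.10092
  Physiotherapy, Worsened: 76×89/327 = 20.68502
  Watchful waiting, Improved: 116×130/327 = 46.11621
  Watchful waiting, No change: 116×108/327 = 38.31193
  Watchful waiting, Worsened: 116×89/327 = 31.57187
Contributions (O − E)²/E:
  (25 − 27.82875)²/27.82875 = 0.2875
  (38 − 23.11927)²/23.11927 = 9.5780
  (7 − 19.05199)²/19.05199 = 7.6239
  (44 − 25.84098)²/25.84098 = 12.7607
  (15 − 21.46789)²/21.46789 = 1.9487
  (6 − 17.69113)²/17.69113 = 7.7260
  (27 − 30.21407)²/30.21407 = 0.3419
  (11 − 25.10092)²/25.10092 = 7.9215
  (38 − 20.68502)²/20.68502 = 14.4940
  (34 − 46.11621)²/46.11621 = 3.1833
  (44 − 38.31193)²/38.31193 = 0.8445
  (38 − 31.57187)²/31.57187 = 1.3088
χ² = 0.2875 + 9.5780 + 7.6239 + 12.7607 + 1.9487 + 7.7260 + 0.3419 + 7.9215 + 14.4940 + 3.1833 + 0.8445 + 1.3088 = 68.019

68.019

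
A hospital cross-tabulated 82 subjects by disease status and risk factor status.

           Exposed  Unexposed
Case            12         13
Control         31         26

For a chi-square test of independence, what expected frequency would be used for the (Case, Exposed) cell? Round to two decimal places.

Row total (Case) = 25; column total (Exposed) = 43; grand total N = 82.
Expected count = (row total × column total) / N = 25 × 43 / 82 = 13.11.

13.11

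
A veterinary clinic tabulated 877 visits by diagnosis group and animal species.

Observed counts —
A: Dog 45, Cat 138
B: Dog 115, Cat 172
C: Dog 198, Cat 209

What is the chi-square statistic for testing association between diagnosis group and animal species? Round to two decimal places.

Row totals: 183, 287, 407. Column totals: 358, 519. Grand total N = 877.
Expected counts (row total × column total / N):
  A, Dog: 183×358/877 = 74.702
  A, Cat: 183×519/877 = 108.298
  B, Dog: 287×358/877 = 117.156
  B, Cat: 287×519/877 = 169.844
  C, Dog: 407×358/877 = 166.141
  C, Cat: 407×519/877 = 240.859
Contributions (O − E)²/E:
  (45 − 74.702)²/74.702 = 11.8097
  (138 − 108.298)²/108.298 = 8.1461
  (115 − 117.156)²/117.156 = 0.0397
  (172 − 169.844)²/169.844 = 0.0274
  (198 − 166.141)²/166.141 = 6.1092
  (209 − 240.859)²/240.859 = 4.2141
χ² = 11.8097 + 8.1461 + 0.0397 + 0.0274 + 6.1092 + 4.2141 = 30.35

30.35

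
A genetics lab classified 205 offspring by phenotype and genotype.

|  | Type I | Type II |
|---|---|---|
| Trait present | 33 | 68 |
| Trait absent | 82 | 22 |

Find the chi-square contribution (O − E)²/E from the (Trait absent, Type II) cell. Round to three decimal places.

Row total (Trait absent) = 104; column total (Type II) = 90; N = 205.
Expected count E = 104 × 90 / 205 = 45.6585.
Contribution = (O − E)²/E = (22 − 45.6585)² / 45.6585 = 12.259.

12.259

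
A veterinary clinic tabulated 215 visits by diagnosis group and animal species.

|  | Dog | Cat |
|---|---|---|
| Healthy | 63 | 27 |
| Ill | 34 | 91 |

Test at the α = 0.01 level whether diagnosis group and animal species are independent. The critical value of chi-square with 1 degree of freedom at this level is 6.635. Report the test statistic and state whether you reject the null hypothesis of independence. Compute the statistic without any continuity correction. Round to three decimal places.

38.710; reject H₀

Row totals: 90, 125. Column totals: 97, 118. Grand total N = 215.
Expected counts (row total × column total / N):
  Healthy, Dog: 90×97/215 = 40.6047
  Healthy, Cat: 90×118/215 = 49.3953
  Ill, Dog: 125×97/215 = 56.3953
  Ill, Cat: 125×118/215 = 68.6047
Contributions (O − E)²/E:
  (63 − 40.6047)²/40.6047 = 12.3520
  (27 − 49.3953)²/49.3953 = 10.1538
  (34 − 56.3953)²/56.3953 = 8.8935
  (91 − 68.6047)²/68.6047 = 7.3107
χ² = 12.3520 + 10.1538 + 8.8935 + 7.3107 = 38.710
df = (2−1)(2−1) = 1. Since 38.710 > 6.635, reject the null hypothesis of independence at α = 0.01.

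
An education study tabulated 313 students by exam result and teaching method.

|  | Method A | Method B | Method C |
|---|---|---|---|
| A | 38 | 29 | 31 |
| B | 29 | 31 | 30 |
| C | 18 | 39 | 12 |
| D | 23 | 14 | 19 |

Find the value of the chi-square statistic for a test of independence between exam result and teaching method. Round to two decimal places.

Row totals: 98, 90, 69, 56. Column totals: 108, 113, 92. Grand total N = 313.
Expected counts (row total × column total / N):
  A, Method A: 98×108/313 = 33.815
  A, Method B: 98×113/313 = 35.380
  A, Method C: 98×92/313 = 28.805
  B, Method A: 90×108/313 = 31.054
  B, Method B: 90×113/313 = 32.492
  B, Method C: 90×92/313 = 26.454
  C, Method A: 69×108/313 = 23.808
  C, Method B: 69×113/313 = 24.911
  C, Method C: 69×92/313 = 20.281
  D, Method A: 56×108/313 = 19.323
  D, Method B: 56×113/313 = 20.217
  D, Method C: 56×92/313 = 16.460
Contributions (O − E)²/E:
  (38 − 33.815)²/33.815 = 0.5179
  (29 − 35.380)²/35.380 = 1.1505
  (31 − 28.805)²/28.805 = 0.1673
  (29 − 31.054)²/31.054 = 0.1359
  (31 − 32.492)²/32.492 = 0.0685
  (30 − 26.454)²/26.454 = 0.4753
  (18 − 23.808)²/23.808 = 1.4169
  (39 − 24.911)²/24.911 = 7.9684
  (12 − 20.281)²/20.281 = 3.3812
  (23 − 19.323)²/19.323 = 0.6997
  (14 − 20.217)²/20.217 = 1.9118
  (19 − 16.460)²/16.460 = 0.3920
χ² = 0.5179 + 1.1505 + 0.1673 + 0.1359 + 0.0685 + 0.4753 + 1.4169 + 7.9684 + 3.3812 + 0.6997 + 1.9118 + 0.3920 = 18.29

18.29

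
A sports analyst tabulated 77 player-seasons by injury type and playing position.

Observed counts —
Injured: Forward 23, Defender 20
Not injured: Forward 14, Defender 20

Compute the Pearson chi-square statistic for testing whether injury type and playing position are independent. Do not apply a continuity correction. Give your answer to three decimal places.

1.153

Row totals: 43, 34. Column totals: 37, 40. Grand total N = 77.
Expected counts (row total × column total / N):
  Injured, Forward: 43×37/77 = 20.6623
  Injured, Defender: 43×40/77 = 22.3377
  Not injured, Forward: 34×37/77 = 16.3377
  Not injured, Defender: 34×40/77 = 17.6623
Contributions (O − E)²/E:
  (23 − 20.6623)²/20.6623 = 0.2645
  (20 − 22.3377)²/22.3377 = 0.2446
  (14 − 16.3377)²/16.3377 = 0.3345
  (20 − 17.6623)²/17.6623 = 0.3094
χ² = 0.2645 + 0.2446 + 0.3345 + 0.3094 = 1.153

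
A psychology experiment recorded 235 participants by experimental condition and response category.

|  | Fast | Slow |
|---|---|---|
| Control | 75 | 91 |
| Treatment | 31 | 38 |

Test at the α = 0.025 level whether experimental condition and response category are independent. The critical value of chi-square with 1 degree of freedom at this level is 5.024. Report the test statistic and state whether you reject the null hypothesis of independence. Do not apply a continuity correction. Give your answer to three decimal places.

Row totals: 166, 69. Column totals: 106, 129. Grand total N = 235.
Expected counts (row total × column total / N):
  Control, Fast: 166×106/235 = 74.8766
  Control, Slow: 166×129/235 = 91.1234
  Treatment, Fast: 69×106/235 = 31.1234
  Treatment, Slow: 69×129/235 = 37.8766
Contributions (O − E)²/E:
  (75 − 74.8766)²/74.8766 = 0.0002
  (91 − 91.1234)²/91.1234 = 0.0002
  (31 − 31.1234)²/31.1234 = 0.0005
  (38 − 37.8766)²/37.8766 = 0.0004
χ² = 0.0002 + 0.0002 + 0.0005 + 0.0004 = 0.001
df = (2−1)(2−1) = 1. Since 0.001 < 5.024, fail to reject the null hypothesis of independence at α = 0.025.

0.001; fail to reject H₀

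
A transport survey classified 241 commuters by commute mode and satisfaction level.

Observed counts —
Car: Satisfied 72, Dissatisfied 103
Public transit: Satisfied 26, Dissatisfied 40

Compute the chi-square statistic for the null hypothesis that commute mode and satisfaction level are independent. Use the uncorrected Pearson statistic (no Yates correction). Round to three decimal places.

Row totals: 175, 66. Column totals: 98, 143. Grand total N = 241.
Expected counts (row total × column total / N):
  Car, Satisfied: 175×98/241 = 71.1618
  Car, Dissatisfied: 175×143/241 = 103.8382
  Public transit, Satisfied: 66×98/241 = 26.8382
  Public transit, Dissatisfied: 66×143/241 = 39.1618
Contributions (O − E)²/E:
  (72 − 71.1618)²/71.1618 = 0.0099
  (103 − 103.8382)²/103.8382 = 0.0068
  (26 − 26.8382)²/26.8382 = 0.0262
  (40 − 39.1618)²/39.1618 = 0.0179
χ² = 0.0099 + 0.0068 + 0.0262 + 0.0179 = 0.061

0.061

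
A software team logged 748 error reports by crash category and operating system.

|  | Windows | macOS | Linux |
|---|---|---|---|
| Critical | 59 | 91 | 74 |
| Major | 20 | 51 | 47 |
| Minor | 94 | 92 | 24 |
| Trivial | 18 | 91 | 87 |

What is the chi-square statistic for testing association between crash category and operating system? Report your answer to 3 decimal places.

Row totals: 224, 118, 210, 196. Column totals: 191, 325, 232. Grand total N = 748.
Expected counts (row total × column total / N):
  Critical, Windows: 224×191/748 = 57.1979
  Critical, macOS: 224×325/748 = 97.3262
  Critical, Linux: 224×232/748 = 69.4759
  Major, Windows: 118×191/748 = 30.1310
  Major, macOS: 118×325/748 = 51.2701
  Major, Linux: 118×232/748 = 36.5989
  Minor, Windows: 210×191/748 = 53.6230
  Minor, macOS: 210×325/748 = 91.2433
  Minor, Linux: 210×232/748 = 65.1337
  Trivial, Windows: 196×191/748 = 50.0481
  Trivial, macOS: 196×325/748 = 85.1604
  Trivial, Linux: 196×232/748 = 60.7914
Contributions (O − E)²/E:
  (59 − 57.1979)²/57.1979 = 0.0568
  (91 − 97.3262)²/97.3262 = 0.4112
  (74 − 69.4759)²/69.4759 = 0.2946
  (20 − 30.1310)²/30.1310 = 3.4064
  (51 − 51.2701)²/51.2701 = 0.0014
  (47 − 36.5989)²/36.5989 = 2.9559
  (94 − 53.6230)²/53.6230 = 30.4030
  (92 − 91.2433)²/91.2433 = 0.0063
  (24 − 65.1337)²/65.1337 = 25.9770
  (18 − 50.0481)²/50.0481 = 20.5219
  (91 − 85.1604)²/85.1604 = 0.4004
  (87 − 60.7914)²/60.7914 = 11.2991
χ² = 0.0568 + 0.4112 + 0.2946 + 3.4064 + 0.0014 + 2.9559 + 30.4030 + 0.0063 + 25.9770 + 20.5219 + 0.4004 + 11.2991 = 95.734

95.734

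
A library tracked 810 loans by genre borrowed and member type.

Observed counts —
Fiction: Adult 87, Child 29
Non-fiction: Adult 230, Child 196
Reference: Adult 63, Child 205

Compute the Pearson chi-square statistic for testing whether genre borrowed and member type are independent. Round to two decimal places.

Row totals: 116, 426, 268. Column totals: 380, 430. Grand total N = 810.
Expected counts (row total × column total / N):
  Fiction, Adult: 116×380/810 = 54.4198
  Fiction, Child: 116×430/810 = 61.5802
  Non-fiction, Adult: 426×380/810 = 199.8519
  Non-fiction, Child: 426×430/810 = 226.1481
  Reference, Adult: 268×380/810 = 125.7284
  Reference, Child: 268×430/810 = 142.2716
Contributions (O − E)²/E:
  (87 − 54.4198)²/54.4198 = 19.5052
  (29 − 61.5802)²/61.5802 = 17.2372
  (230 − 199.8519)²/199.8519 = 4.5479
  (196 − 226.1481)²/226.1481 = 4.0191
  (63 − 125.7284)²/125.7284 = 31.2964
  (205 − 142.2716)²/142.2716 = 27.6573
χ² = 19.5052 + 17.2372 + 4.5479 + 4.0191 + 31.2964 + 27.6573 = 104.26

104.26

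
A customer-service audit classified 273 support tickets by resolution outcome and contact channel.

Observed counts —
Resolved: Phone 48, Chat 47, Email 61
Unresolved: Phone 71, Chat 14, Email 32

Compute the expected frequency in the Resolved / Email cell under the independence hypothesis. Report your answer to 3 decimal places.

53.143

Row total (Resolved) = 156; column total (Email) = 93; grand total N = 273.
Expected count = (row total × column total) / N = 156 × 93 / 273 = 53.143.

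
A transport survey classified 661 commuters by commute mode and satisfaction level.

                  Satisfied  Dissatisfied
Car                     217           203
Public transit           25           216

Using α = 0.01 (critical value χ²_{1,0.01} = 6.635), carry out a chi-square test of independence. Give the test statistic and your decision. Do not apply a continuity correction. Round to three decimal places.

Row totals: 420, 241. Column totals: 242, 419. Grand total N = 661.
Expected counts (row total × column total / N):
  Car, Satisfied: 420×242/661 = 153.76702
  Car, Dissatisfied: 420×419/661 = 266.23298
  Public transit, Satisfied: 241×242/661 = 88.23298
  Public transit, Dissatisfied: 241×419/661 = 152.76702
Contributions (O − E)²/E:
  (217 − 153.76702)²/153.76702 = 26.0030
  (203 − 266.23298)²/266.23298 = 15.0185
  (25 − 88.23298)²/88.23298 = 45.3165
  (216 − 152.76702)²/152.76702 = 26.1733
χ² = 26.0030 + 15.0185 + 45.3165 + 26.1733 = 112.511
df = (2−1)(2−1) = 1. Since 112.511 > 6.635, reject the null hypothesis of independence at α = 0.01.

112.511; reject H₀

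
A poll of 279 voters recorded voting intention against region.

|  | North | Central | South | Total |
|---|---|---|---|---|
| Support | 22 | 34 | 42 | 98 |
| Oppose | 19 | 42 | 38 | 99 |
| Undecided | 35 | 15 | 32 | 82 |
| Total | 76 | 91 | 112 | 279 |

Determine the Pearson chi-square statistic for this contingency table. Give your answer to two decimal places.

18.85

Grand total N = 279.
Expected counts (row total × column total / N):
  Support, North: 98×76/279 = 26.695
  Support, Central: 98×91/279 = 31.964
  Support, South: 98×112/279 = 39.341
  Oppose, North: 99×76/279 = 26.968
  Oppose, Central: 99×91/279 = 32.290
  Oppose, South: 99×112/279 = 39.742
  Undecided, North: 82×76/279 = 22.337
  Undecided, Central: 82×91/279 = 26.746
  Undecided, South: 82×112/279 = 32.918
Contributions (O − E)²/E:
  (22 − 26.695)²/26.695 = 0.8257
  (34 − 31.964)²/31.964 = 0.1297
  (42 − 39.341)²/39.341 = 0.1797
  (19 − 26.968)²/26.968 = 2.3542
  (42 − 32.290)²/32.290 = 2.9199
  (38 − 39.742)²/39.742 = 0.0764
  (35 − 22.337)²/22.337 = 7.1787
  (15 − 26.746)²/26.746 = 5.1585
  (32 − 32.918)²/32.918 = 0.0256
χ² = 0.8257 + 0.1297 + 0.1797 + 2.3542 + 2.9199 + 0.0764 + 7.1787 + 5.1585 + 0.0256 = 18.85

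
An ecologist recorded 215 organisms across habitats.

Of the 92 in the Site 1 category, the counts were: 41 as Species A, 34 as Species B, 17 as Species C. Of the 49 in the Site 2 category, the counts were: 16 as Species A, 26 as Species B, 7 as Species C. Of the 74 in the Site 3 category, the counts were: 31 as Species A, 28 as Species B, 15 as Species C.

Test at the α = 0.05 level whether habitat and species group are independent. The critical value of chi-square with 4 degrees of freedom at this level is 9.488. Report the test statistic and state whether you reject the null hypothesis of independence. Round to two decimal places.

Row totals: 92, 49, 74. Column totals: 88, 88, 39. Grand total N = 215.
Expected counts (row total × column total / N):
  Site 1, Species A: 92×88/215 = 37.656
  Site 1, Species B: 92×88/215 = 37.656
  Site 1, Species C: 92×39/215 = 16.688
  Site 2, Species A: 49×88/215 = 20.056
  Site 2, Species B: 49×88/215 = 20.056
  Site 2, Species C: 49×39/215 = 8.888
  Site 3, Species A: 74×88/215 = 30.288
  Site 3, Species B: 74×88/215 = 30.288
  Site 3, Species C: 74×39/215 = 13.423
Contributions (O − E)²/E:
  (41 − 37.656)²/37.656 = 0.2970
  (34 − 37.656)²/37.656 = 0.3550
  (17 − 16.688)²/16.688 = 0.0058
  (16 − 20.056)²/20.056 = 0.8203
  (26 − 20.056)²/20.056 = 1.7616
  (7 − 8.888)²/8.888 = 0.4011
  (31 − 30.288)²/30.288 = 0.0167
  (28 − 30.288)²/30.288 = 0.1728
  (15 − 13.423)²/13.423 = 0.1853
χ² = 0.2970 + 0.3550 + 0.0058 + 0.8203 + 1.7616 + 0.4011 + 0.0167 + 0.1728 + 0.1853 = 4.02
df = (3−1)(3−1) = 4. Since 4.02 < 9.488, fail to reject the null hypothesis of independence at α = 0.05.

4.02; fail to reject H₀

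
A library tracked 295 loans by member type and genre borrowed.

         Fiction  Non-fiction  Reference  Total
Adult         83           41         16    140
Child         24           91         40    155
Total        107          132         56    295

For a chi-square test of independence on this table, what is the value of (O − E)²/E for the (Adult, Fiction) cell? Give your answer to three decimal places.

Row total (Adult) = 140; column total (Fiction) = 107; N = 295.
Expected count E = 140 × 107 / 295 = 50.7797.
Contribution = (O − E)²/E = (83 − 50.7797)² / 50.7797 = 20.444.

20.444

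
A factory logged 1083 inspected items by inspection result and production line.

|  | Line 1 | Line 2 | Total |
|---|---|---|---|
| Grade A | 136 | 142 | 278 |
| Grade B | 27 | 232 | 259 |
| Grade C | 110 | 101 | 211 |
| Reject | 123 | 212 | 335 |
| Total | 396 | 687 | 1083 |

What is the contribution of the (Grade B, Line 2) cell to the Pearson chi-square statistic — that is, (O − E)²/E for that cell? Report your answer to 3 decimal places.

Row total (Grade B) = 259; column total (Line 2) = 687; N = 1083.
Expected count E = 259 × 687 / 1083 = 164.29640.
Contribution = (O − E)²/E = (232 − 164.29640)² / 164.29640 = 27.899.

27.899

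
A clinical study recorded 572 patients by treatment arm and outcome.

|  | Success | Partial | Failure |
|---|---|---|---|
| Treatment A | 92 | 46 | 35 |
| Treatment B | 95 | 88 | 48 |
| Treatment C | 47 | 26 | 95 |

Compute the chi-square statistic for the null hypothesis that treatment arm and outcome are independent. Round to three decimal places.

80.632

Row totals: 173, 231, 168. Column totals: 234, 160, 178. Grand total N = 572.
Expected counts (row total × column total / N):
  Treatment A, Success: 173×234/572 = 70.7727
  Treatment A, Partial: 173×160/572 = 48.3916
  Treatment A, Failure: 173×178/572 = 53.8357
  Treatment B, Success: 231×234/572 = 94.5000
  Treatment B, Partial: 231×160/572 = 64.6154
  Treatment B, Failure: 231×178/572 = 71.8846
  Treatment C, Success: 168×234/572 = 68.7273
  Treatment C, Partial: 168×160/572 = 46.9930
  Treatment C, Failure: 168×178/572 = 52.2797
Contributions (O − E)²/E:
  (92 − 70.7727)²/70.7727 = 6.3668
  (46 − 48.3916)²/48.3916 = 0.1182
  (35 − 53.8357)²/53.8357 = 6.5901
  (95 − 94.5000)²/94.5000 = 0.0026
  (88 − 64.6154)²/64.6154 = 8.4630
  (48 − 71.8846)²/71.8846 = 7.9360
  (47 − 68.7273)²/68.7273 = 6.8688
  (26 − 46.9930)²/46.9930 = 9.3781
  (95 − 52.2797)²/52.2797 = 34.9088
χ² = 6.3668 + 0.1182 + 6.5901 + 0.0026 + 8.4630 + 7.9360 + 6.8688 + 9.3781 + 34.9088 = 80.632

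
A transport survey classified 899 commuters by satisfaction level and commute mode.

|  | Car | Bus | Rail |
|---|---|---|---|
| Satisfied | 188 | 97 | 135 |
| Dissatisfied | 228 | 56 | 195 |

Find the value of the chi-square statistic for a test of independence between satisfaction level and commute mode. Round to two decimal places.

Row totals: 420, 479. Column totals: 416, 153, 330. Grand total N = 899.
Expected counts (row total × column total / N):
  Satisfied, Car: 420×416/899 = 194.3493
  Satisfied, Bus: 420×153/899 = 71.4794
  Satisfied, Rail: 420×330/899 = 154.1713
  Dissatisfied, Car: 479×416/899 = 221.6507
  Dissatisfied, Bus: 479×153/899 = 81.5206
  Dissatisfied, Rail: 479×330/899 = 175.8287
Contributions (O − E)²/E:
  (188 − 194.3493)²/194.3493 = 0.2074
  (97 − 71.4794)²/71.4794 = 9.1117
  (135 − 154.1713)²/154.1713 = 2.3840
  (228 − 221.6507)²/221.6507 = 0.1819
  (56 − 81.5206)²/81.5206 = 7.9894
  (195 − 175.8287)²/175.8287 = 2.0903
χ² = 0.2074 + 9.1117 + 2.3840 + 0.1819 + 7.9894 + 2.0903 = 21.96

21.96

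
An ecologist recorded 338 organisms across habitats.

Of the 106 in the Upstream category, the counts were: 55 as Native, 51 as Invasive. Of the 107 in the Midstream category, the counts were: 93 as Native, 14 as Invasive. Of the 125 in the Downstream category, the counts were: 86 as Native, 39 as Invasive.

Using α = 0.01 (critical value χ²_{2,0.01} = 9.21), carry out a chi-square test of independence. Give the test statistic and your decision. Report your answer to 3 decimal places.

Row totals: 106, 107, 125. Column totals: 234, 104. Grand total N = 338.
Expected counts (row total × column total / N):
  Upstream, Native: 106×234/338 = 73.3846
  Upstream, Invasive: 106×104/338 = 32.6154
  Midstream, Native: 107×234/338 = 74.0769
  Midstream, Invasive: 107×104/338 = 32.9231
  Downstream, Native: 125×234/338 = 86.5385
  Downstream, Invasive: 125×104/338 = 38.4615
Contributions (O − E)²/E:
  (55 − 73.3846)²/73.3846 = 4.6058
  (51 − 32.6154)²/32.6154 = 10.3630
  (93 − 74.0769)²/74.0769 = 4.8339
  (14 − 32.9231)²/32.9231 = 10.8764
  (86 − 86.5385)²/86.5385 = 0.0034
  (39 − 38.4615)²/38.4615 = 0.0075
χ² = 4.6058 + 10.3630 + 4.8339 + 10.8764 + 0.0034 + 0.0075 = 30.690
df = (3−1)(2−1) = 2. Since 30.690 > 9.21, reject the null hypothesis of independence at α = 0.01.

30.690; reject H₀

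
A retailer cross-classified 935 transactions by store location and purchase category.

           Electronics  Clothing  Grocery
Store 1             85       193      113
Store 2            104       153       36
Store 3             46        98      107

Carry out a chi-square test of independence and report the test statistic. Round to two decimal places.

70.40

Row totals: 391, 293, 251. Column totals: 235, 444, 256. Grand total N = 935.
Expected counts (row total × column total / N):
  Store 1, Electronics: 391×235/935 = 98.273
  Store 1, Clothing: 391×444/935 = 185.673
  Store 1, Grocery: 391×256/935 = 107.055
  Store 2, Electronics: 293×235/935 = 73.642
  Store 2, Clothing: 293×444/935 = 139.136
  Store 2, Grocery: 293×256/935 = 80.222
  Store 3, Electronics: 251×235/935 = 63.086
  Store 3, Clothing: 251×444/935 = 119.191
  Store 3, Grocery: 251×256/935 = 68.723
Contributions (O − E)²/E:
  (85 − 98.273)²/98.273 = 1.7927
  (193 − 185.673)²/185.673 = 0.2891
  (113 − 107.055)²/107.055 = 0.3301
  (104 − 73.642)²/73.642 = 12.5147
  (153 − 139.136)²/139.136 = 1.3815
  (36 − 80.222)²/80.222 = 24.3772
  (46 − 63.086)²/63.086 = 4.6275
  (98 − 119.191)²/119.191 = 3.7676
  (107 − 68.723)²/68.723 = 21.3193
χ² = 1.7927 + 0.2891 + 0.3301 + 12.5147 + 1.3815 + 24.3772 + 4.6275 + 3.7676 + 21.3193 = 70.40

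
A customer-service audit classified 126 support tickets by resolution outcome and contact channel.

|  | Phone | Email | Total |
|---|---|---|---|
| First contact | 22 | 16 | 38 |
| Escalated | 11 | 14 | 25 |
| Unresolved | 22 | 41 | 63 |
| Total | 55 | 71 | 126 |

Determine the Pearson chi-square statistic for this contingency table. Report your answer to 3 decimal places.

Grand total N = 126.
Expected counts (row total × column total / N):
  First contact, Phone: 38×55/126 = 16.5873
  First contact, Email: 38×71/126 = 21.4127
  Escalated, Phone: 25×55/126 = 10.9127
  Escalated, Email: 25×71/126 = 14.0873
  Unresolved, Phone: 63×55/126 = 27.5000
  Unresolved, Email: 63×71/126 = 35.5000
Contributions (O − E)²/E:
  (22 − 16.5873)²/16.5873 = 1.7663
  (16 − 21.4127)²/21.4127 = 1.3682
  (11 − 10.9127)²/10.9127 = 0.0007
  (14 − 14.0873)²/14.0873 = 0.0005
  (22 − 27.5000)²/27.5000 = 1.1000
  (41 − 35.5000)²/35.5000 = 0.8521
χ² = 1.7663 + 1.3682 + 0.0007 + 0.0005 + 1.1000 + 0.8521 = 5.088

5.088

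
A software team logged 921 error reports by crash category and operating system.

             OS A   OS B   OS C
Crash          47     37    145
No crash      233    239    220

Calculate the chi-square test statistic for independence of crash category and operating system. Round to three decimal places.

72.332

Row totals: 229, 692. Column totals: 280, 276, 365. Grand total N = 921.
Expected counts (row total × column total / N):
  Crash, OS A: 229×280/921 = 69.6200
  Crash, OS B: 229×276/921 = 68.6254
  Crash, OS C: 229×365/921 = 90.7546
  No crash, OS A: 692×280/921 = 210.3800
  No crash, OS B: 692×276/921 = 207.3746
  No crash, OS C: 692×365/921 = 274.2454
Contributions (O − E)²/E:
  (47 − 69.6200)²/69.6200 = 7.3494
  (37 − 68.6254)²/68.6254 = 14.5743
  (145 − 90.7546)²/90.7546 = 32.4233
  (233 − 210.3800)²/210.3800 = 2.4321
  (239 − 207.3746)²/207.3746 = 4.8230
  (220 − 274.2454)²/274.2454 = 10.7297
χ² = 7.3494 + 14.5743 + 32.4233 + 2.4321 + 4.8230 + 10.7297 = 72.332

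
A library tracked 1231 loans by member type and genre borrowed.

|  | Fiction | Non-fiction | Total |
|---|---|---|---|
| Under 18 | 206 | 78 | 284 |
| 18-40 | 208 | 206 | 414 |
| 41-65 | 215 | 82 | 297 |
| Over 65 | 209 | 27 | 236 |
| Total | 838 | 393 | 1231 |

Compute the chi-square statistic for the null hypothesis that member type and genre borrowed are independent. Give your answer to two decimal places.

111.29

Grand total N = 1231.
Expected counts (row total × column total / N):
  Under 18, Fiction: 284×838/1231 = 193.332
  Under 18, Non-fiction: 284×393/1231 = 90.668
  18-40, Fiction: 414×838/1231 = 281.829
  18-40, Non-fiction: 414×393/1231 = 132.171
  41-65, Fiction: 297×838/1231 = 202.182
  41-65, Non-fiction: 297×393/1231 = 94.818
  Over 65, Fiction: 236×838/1231 = 160.656
  Over 65, Non-fiction: 236×393/1231 = 75.344
Contributions (O − E)²/E:
  (206 − 193.332)²/193.332 = 0.8301
  (78 − 90.668)²/90.668 = 1.7700
  (208 − 281.829)²/281.829 = 19.3405
  (206 − 132.171)²/132.171 = 41.2399
  (215 − 202.182)²/202.182 = 0.8126
  (82 − 94.818)²/94.818 = 1.7328
  (209 − 160.656)²/160.656 = 14.5475
  (27 − 75.344)²/75.344 = 31.0196
χ² = 0.8301 + 1.7700 + 19.3405 + 41.2399 + 0.8126 + 1.7328 + 14.5475 + 31.0196 = 111.29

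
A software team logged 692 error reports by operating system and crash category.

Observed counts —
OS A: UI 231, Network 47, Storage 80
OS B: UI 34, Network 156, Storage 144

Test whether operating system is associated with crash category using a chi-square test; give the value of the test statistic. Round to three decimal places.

Row totals: 358, 334. Column totals: 265, 203, 224. Grand total N = 692.
Expected counts (row total × column total / N):
  OS A, UI: 358×265/692 = 137.0954
  OS A, Network: 358×203/692 = 105.0202
  OS A, Storage: 358×224/692 = 115.8844
  OS B, UI: 334×265/692 = 127.9046
  OS B, Network: 334×203/692 = 97.9798
  OS B, Storage: 334×224/692 = 108.1156
Contributions (O − E)²/E:
  (231 − 137.0954)²/137.0954 = 64.3207
  (47 − 105.0202)²/105.0202 = 32.0542
  (80 − 115.8844)²/115.8844 = 11.1119
  (34 − 127.9046)²/127.9046 = 68.9426
  (156 − 97.9798)²/97.9798 = 34.3575
  (144 − 108.1156)²/108.1156 = 11.9103
χ² = 64.3207 + 32.0542 + 11.1119 + 68.9426 + 34.3575 + 11.9103 = 222.697

222.697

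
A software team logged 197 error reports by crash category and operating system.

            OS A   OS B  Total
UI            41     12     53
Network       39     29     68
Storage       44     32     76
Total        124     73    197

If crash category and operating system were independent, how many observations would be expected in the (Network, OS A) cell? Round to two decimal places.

Row total (Network) = 68; column total (OS A) = 124; grand total N = 197.
Expected count = (row total × column total) / N = 68 × 124 / 197 = 42.80.

42.80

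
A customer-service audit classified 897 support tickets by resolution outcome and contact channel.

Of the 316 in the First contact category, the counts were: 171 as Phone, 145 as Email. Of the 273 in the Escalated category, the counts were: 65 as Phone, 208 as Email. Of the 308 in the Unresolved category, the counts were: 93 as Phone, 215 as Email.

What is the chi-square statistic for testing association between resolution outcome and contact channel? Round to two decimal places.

66.40

Row totals: 316, 273, 308. Column totals: 329, 568. Grand total N = 897.
Expected counts (row total × column total / N):
  First contact, Phone: 316×329/897 = 115.902
  First contact, Email: 316×568/897 = 200.098
  Escalated, Phone: 273×329/897 = 100.130
  Escalated, Email: 273×568/897 = 172.870
  Unresolved, Phone: 308×329/897 = 112.968
  Unresolved, Email: 308×568/897 = 195.032
Contributions (O − E)²/E:
  (171 − 115.902)²/115.902 = 26.1927
  (145 − 200.098)²/200.098 = 15.1715
  (65 − 100.130)²/100.130 = 12.3251
  (208 − 172.870)²/172.870 = 7.1390
  (93 − 112.968)²/112.968 = 3.5295
  (215 − 195.032)²/195.032 = 2.0444
χ² = 26.1927 + 15.1715 + 12.3251 + 7.1390 + 3.5295 + 2.0444 = 66.40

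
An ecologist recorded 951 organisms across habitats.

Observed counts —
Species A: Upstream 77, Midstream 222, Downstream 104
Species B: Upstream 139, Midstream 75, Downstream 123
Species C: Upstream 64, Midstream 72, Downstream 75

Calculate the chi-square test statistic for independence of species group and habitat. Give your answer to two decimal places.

90.97

Row totals: 403, 337, 211. Column totals: 280, 369, 302. Grand total N = 951.
Expected counts (row total × column total / N):
  Species A, Upstream: 403×280/951 = 118.654
  Species A, Midstream: 403×369/951 = 156.369
  Species A, Downstream: 403×302/951 = 127.977
  Species B, Upstream: 337×280/951 = 99.222
  Species B, Midstream: 337×369/951 = 130.760
  Species B, Downstream: 337×302/951 = 107.018
  Species C, Upstream: 211×280/951 = 62.124
  Species C, Midstream: 211×369/951 = 81.871
  Species C, Downstream: 211×302/951 = 67.005
Contributions (O − E)²/E:
  (77 − 118.654)²/118.654 = 14.6228
  (222 − 156.369)²/156.369 = 27.5466
  (104 − 127.977)²/127.977 = 4.4922
  (139 − 99.222)²/99.222 = 15.9470
  (75 − 130.760)²/130.760 = 23.7777
  (123 − 107.018)²/107.018 = 2.3867
  (64 − 62.124)²/62.124 = 0.0567
  (72 − 81.871)²/81.871 = 1.1901
  (75 − 67.005)²/67.005 = 0.9540
χ² = 14.6228 + 27.5466 + 4.4922 + 15.9470 + 23.7777 + 2.3867 + 0.0567 + 1.1901 + 0.9540 = 90.97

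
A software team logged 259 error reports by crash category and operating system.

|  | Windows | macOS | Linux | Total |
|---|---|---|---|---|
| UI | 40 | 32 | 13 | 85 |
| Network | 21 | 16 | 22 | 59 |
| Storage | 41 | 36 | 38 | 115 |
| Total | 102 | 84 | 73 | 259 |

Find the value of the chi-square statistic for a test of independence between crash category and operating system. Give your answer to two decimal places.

10.87

Grand total N = 259.
Expected counts (row total × column total / N):
  UI, Windows: 85×102/259 = 33.475
  UI, macOS: 85×84/259 = 27.568
  UI, Linux: 85×73/259 = 23.958
  Network, Windows: 59×102/259 = 23.236
  Network, macOS: 59×84/259 = 19.135
  Network, Linux: 59×73/259 = 16.629
  Storage, Windows: 115×102/259 = 45.290
  Storage, macOS: 115×84/259 = 37.297
  Storage, Linux: 115×73/259 = 32.413
Contributions (O − E)²/E:
  (40 − 33.475)²/33.475 = 1.2719
  (32 − 27.568)²/27.568 = 0.7125
  (13 − 23.958)²/23.958 = 5.0120
  (21 − 23.236)²/23.236 = 0.2152
  (16 − 19.135)²/19.135 = 0.5136
  (22 − 16.629)²/16.629 = 1.7348
  (41 − 45.290)²/45.290 = 0.4064
  (36 − 37.297)²/37.297 = 0.0451
  (38 − 32.413)²/32.413 = 0.9630
χ² = 1.2719 + 0.7125 + 5.0120 + 0.2152 + 0.5136 + 1.7348 + 0.4064 + 0.0451 + 0.9630 = 10.87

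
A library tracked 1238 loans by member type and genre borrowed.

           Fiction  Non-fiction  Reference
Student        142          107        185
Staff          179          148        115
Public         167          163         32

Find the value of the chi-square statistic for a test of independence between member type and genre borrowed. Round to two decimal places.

Row totals: 434, 442, 362. Column totals: 488, 418, 332. Grand total N = 1238.
Expected counts (row total × column total / N):
  Student, Fiction: 434×488/1238 = 171.076
  Student, Non-fiction: 434×418/1238 = 146.536
  Student, Reference: 434×332/1238 = 116.388
  Staff, Fiction: 442×488/1238 = 174.229
  Staff, Non-fiction: 442×418/1238 = 149.237
  Staff, Reference: 442×332/1238 = 118.533
  Public, Fiction: 362×488/1238 = 142.695
  Public, Non-fiction: 362×418/1238 = 122.226
  Public, Reference: 362×332/1238 = 97.079
Contributions (O − E)²/E:
  (142 − 171.076)²/171.076 = 4.9417
  (107 − 146.536)²/146.536 = 10.6670
  (185 − 116.388)²/116.388 = 40.4475
  (179 − 174.229)²/174.229 = 0.1306
  (148 − 149.237)²/149.237 = 0.0103
  (115 − 118.533)²/118.533 = 0.1053
  (167 − 142.695)²/142.695 = 4.1398
  (163 − 122.226)²/122.226 = 13.6020
  (32 − 97.079)²/97.079 = 43.6271
χ² = 4.9417 + 10.6670 + 40.4475 + 0.1306 + 0.0103 + 0.1053 + 4.1398 + 13.6020 + 43.6271 = 117.67

117.67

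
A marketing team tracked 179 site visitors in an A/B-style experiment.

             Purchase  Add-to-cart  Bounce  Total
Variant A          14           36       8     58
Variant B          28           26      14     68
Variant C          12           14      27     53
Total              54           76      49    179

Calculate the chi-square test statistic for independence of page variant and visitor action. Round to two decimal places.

28.99

Grand total N = 179.
Expected counts (row total × column total / N):
  Variant A, Purchase: 58×54/179 = 17.497
  Variant A, Add-to-cart: 58×76/179 = 24.626
  Variant A, Bounce: 58×49/179 = 15.877
  Variant B, Purchase: 68×54/179 = 20.514
  Variant B, Add-to-cart: 68×76/179 = 28.872
  Variant B, Bounce: 68×49/179 = 18.615
  Variant C, Purchase: 53×54/179 = 15.989
  Variant C, Add-to-cart: 53×76/179 = 22.503
  Variant C, Bounce: 53×49/179 = 14.508
Contributions (O − E)²/E:
  (14 − 17.497)²/17.497 = 0.6989
  (36 − 24.626)²/24.626 = 5.2533
  (8 − 15.877)²/15.877 = 3.9080
  (28 − 20.514)²/20.514 = 2.7318
  (26 − 28.872)²/28.872 = 0.2857
  (14 − 18.615)²/18.615 = 1.1441
  (12 − 15.989)²/15.989 = 0.9952
  (14 − 22.503)²/22.503 = 3.2129
  (27 − 14.508)²/14.508 = 10.7561
χ² = 0.6989 + 5.2533 + 3.9080 + 2.7318 + 0.2857 + 1.1441 + 0.9952 + 3.2129 + 10.7561 = 28.99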